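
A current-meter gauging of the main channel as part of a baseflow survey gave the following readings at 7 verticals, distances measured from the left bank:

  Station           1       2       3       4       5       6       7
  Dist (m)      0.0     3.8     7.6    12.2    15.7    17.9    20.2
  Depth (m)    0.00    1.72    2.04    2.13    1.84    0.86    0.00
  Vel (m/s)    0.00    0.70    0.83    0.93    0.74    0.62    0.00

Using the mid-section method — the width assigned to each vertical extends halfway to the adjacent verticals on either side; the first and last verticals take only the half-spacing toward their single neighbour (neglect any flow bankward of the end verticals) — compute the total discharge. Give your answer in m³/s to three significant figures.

w_2 = (7.6 − 0.0)/2 = 3.8 m; q_2 = 0.70 × 1.72 × 3.8 = 4.575 m³/s
w_3 = (12.2 − 3.8)/2 = 4.2 m; q_3 = 0.83 × 2.04 × 4.2 = 7.111 m³/s
w_4 = (15.7 − 7.6)/2 = 4.05 m; q_4 = 0.93 × 2.13 × 4.05 = 8.023 m³/s
w_5 = (17.9 − 12.2)/2 = 2.85 m; q_5 = 0.74 × 1.84 × 2.85 = 3.881 m³/s
w_6 = (20.2 − 15.7)/2 = 2.25 m; q_6 = 0.62 × 0.86 × 2.25 = 1.200 m³/s
Stations 1, 7 contribute zero (depth or velocity is 0).
Q = Σ qᵢ = 24.79 m³/s

24.8 m³/s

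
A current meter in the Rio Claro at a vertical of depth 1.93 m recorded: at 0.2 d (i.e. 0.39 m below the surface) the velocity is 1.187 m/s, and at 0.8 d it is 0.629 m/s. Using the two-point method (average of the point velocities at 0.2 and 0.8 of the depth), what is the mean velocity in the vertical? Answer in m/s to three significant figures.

v̄ = (1.187 + 0.629) / 2 = 0.9080 m/s

0.908 m/s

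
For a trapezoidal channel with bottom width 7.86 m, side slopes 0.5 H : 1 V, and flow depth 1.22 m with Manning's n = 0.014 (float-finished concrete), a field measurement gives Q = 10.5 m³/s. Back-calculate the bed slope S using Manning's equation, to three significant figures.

0.000209

A = (b + z·y)·y = (7.86 + 0.5×1.22)×1.22 = 10.33 m²
P = b + 2y√(1+z²) = 7.86 + 2×1.22×√(1+0.5²) = 10.59 m
R = A/P = 10.33/10.59 = 0.9760 m
S = (Q·n / (1·A·R^(2/3)))² = (10.5×0.014 / (1×10.33×0.9839))² = 0.0002090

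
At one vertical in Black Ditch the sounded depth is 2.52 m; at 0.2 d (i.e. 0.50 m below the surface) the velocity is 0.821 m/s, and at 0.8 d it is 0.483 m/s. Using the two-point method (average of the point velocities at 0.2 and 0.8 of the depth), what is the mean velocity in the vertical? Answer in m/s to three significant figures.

0.652 m/s

v̄ = (0.821 + 0.483) / 2 = 0.6520 m/s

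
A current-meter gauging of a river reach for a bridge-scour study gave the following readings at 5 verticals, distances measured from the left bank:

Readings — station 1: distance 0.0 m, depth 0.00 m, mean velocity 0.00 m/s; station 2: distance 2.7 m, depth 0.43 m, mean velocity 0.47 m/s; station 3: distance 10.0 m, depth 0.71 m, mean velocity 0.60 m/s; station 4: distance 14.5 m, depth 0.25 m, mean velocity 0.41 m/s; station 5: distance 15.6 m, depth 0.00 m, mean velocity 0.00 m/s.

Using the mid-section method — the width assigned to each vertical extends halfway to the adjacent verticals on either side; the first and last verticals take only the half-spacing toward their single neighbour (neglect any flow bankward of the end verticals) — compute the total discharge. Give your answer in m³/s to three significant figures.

w_2 = (10.0 − 0.0)/2 = 5 m; q_2 = 0.47 × 0.43 × 5 = 1.011 m³/s
w_3 = (14.5 − 2.7)/2 = 5.9 m; q_3 = 0.60 × 0.71 × 5.9 = 2.513 m³/s
w_4 = (15.6 − 10.0)/2 = 2.8 m; q_4 = 0.41 × 0.25 × 2.8 = 0.2870 m³/s
Stations 1, 5 contribute zero (depth or velocity is 0).
Q = Σ qᵢ = 3.811 m³/s

3.81 m³/s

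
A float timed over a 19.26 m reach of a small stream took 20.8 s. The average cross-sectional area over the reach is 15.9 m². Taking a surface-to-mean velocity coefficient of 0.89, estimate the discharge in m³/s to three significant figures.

v_surface = L / t̄ = 19.26 / 20.8 = 0.9260 m/s
v_mean = 0.89 × 0.9260 = 0.8241 m/s
Q = A × v_mean = 15.9 × 0.8241 = 13.10 m³/s

13.1 m³/s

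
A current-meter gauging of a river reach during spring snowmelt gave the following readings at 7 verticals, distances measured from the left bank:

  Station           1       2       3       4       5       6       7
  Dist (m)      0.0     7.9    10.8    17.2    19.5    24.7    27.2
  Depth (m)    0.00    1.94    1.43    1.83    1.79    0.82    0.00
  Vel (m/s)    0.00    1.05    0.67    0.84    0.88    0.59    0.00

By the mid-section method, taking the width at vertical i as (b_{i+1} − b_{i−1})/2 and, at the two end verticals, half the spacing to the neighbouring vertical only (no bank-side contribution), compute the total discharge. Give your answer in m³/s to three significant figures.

w_2 = (10.8 − 0.0)/2 = 5.4 m; q_2 = 1.05 × 1.94 × 5.4 = 11.00 m³/s
w_3 = (17.2 − 7.9)/2 = 4.65 m; q_3 = 0.67 × 1.43 × 4.65 = 4.455 m³/s
w_4 = (19.5 − 10.8)/2 = 4.35 m; q_4 = 0.84 × 1.83 × 4.35 = 6.687 m³/s
w_5 = (24.7 − 17.2)/2 = 3.75 m; q_5 = 0.88 × 1.79 × 3.75 = 5.907 m³/s
w_6 = (27.2 − 19.5)/2 = 3.85 m; q_6 = 0.59 × 0.82 × 3.85 = 1.863 m³/s
Stations 1, 7 contribute zero (depth or velocity is 0).
Q = Σ qᵢ = 29.91 m³/s

29.9 m³/s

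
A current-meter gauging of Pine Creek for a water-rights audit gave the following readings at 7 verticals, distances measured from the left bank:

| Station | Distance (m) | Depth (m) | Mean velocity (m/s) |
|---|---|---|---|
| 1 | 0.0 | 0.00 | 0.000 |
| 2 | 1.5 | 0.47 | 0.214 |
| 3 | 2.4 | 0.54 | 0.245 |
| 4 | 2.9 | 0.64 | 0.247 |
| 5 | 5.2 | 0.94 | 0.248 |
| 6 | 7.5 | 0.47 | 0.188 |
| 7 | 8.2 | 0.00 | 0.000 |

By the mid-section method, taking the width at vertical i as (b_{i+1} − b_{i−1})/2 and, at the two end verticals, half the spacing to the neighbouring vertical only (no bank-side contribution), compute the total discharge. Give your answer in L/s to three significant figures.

w_2 = (2.4 − 0.0)/2 = 1.2 m; q_2 = 0.214 × 0.47 × 1.2 = 0.1207 m³/s
w_3 = (2.9 − 1.5)/2 = 0.7 m; q_3 = 0.245 × 0.54 × 0.7 = 0.09261 m³/s
w_4 = (5.2 − 2.4)/2 = 1.4 m; q_4 = 0.247 × 0.64 × 1.4 = 0.2213 m³/s
w_5 = (7.5 − 2.9)/2 = 2.3 m; q_5 = 0.248 × 0.94 × 2.3 = 0.5362 m³/s
w_6 = (8.2 − 5.2)/2 = 1.5 m; q_6 = 0.188 × 0.47 × 1.5 = 0.1325 m³/s
Stations 1, 7 contribute zero (depth or velocity is 0).
Q = Σ qᵢ = 1.103 m³/s
= 1.103 × 1000 = 1103 L/s

1100 L/s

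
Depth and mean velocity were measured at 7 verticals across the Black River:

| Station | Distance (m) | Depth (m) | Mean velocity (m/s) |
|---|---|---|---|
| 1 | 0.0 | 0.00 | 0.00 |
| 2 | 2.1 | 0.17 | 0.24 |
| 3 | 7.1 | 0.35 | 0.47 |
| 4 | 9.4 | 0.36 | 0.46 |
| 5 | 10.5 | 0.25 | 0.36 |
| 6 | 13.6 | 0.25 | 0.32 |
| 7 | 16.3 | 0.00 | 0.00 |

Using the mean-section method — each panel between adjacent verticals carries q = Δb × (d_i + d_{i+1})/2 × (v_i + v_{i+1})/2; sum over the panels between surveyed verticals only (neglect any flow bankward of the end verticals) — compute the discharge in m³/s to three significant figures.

1.32 m³/s

Panel 1-2: Δb = 2.1 m, d̄ = (0.00+0.17)/2 = 0.085, v̄ = (0.00+0.24)/2 = 0.12 → q = 2.1×0.085×0.12 = 0.02142 m³/s
Panel 2-3: Δb = 5 m, d̄ = (0.17+0.35)/2 = 0.26, v̄ = (0.24+0.47)/2 = 0.355 → q = 5×0.26×0.355 = 0.4615 m³/s
Panel 3-4: Δb = 2.3 m, d̄ = (0.35+0.36)/2 = 0.355, v̄ = (0.47+0.46)/2 = 0.465 → q = 2.3×0.355×0.465 = 0.3797 m³/s
Panel 4-5: Δb = 1.1 m, d̄ = (0.36+0.25)/2 = 0.305, v̄ = (0.46+0.36)/2 = 0.41 → q = 1.1×0.305×0.41 = 0.1376 m³/s
Panel 5-6: Δb = 3.1 m, d̄ = (0.25+0.25)/2 = 0.25, v̄ = (0.36+0.32)/2 = 0.34 → q = 3.1×0.25×0.34 = 0.2635 m³/s
Panel 6-7: Δb = 2.7 m, d̄ = (0.25+0.00)/2 = 0.125, v̄ = (0.32+0.00)/2 = 0.16 → q = 2.7×0.125×0.16 = 0.05400 m³/s
Q = Σ q = 1.318 m³/s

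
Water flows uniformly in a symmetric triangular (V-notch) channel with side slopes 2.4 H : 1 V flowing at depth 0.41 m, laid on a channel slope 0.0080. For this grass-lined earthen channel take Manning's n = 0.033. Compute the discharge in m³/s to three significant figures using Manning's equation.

A = z·y² = 2.4×0.41² = 0.4034 m²
P = 2y√(1+z²) = 2×0.41×√(1+2.4²) = 2.132 m
R = A/P = 0.4034/2.132 = 0.1892 m
Q = (1/n)·A·R^(2/3)·S^(1/2) = (1/0.033) × 0.4034 × 0.1892^(2/3) × 0.0080^(1/2) = 0.3604 m³/s

0.360 m³/s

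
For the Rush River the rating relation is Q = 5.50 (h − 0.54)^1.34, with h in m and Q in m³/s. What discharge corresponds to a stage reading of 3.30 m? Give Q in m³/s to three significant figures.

21.4 m³/s

Q = 5.50 × (3.30 − 0.54)^1.34 = 5.50 × 2.76^1.34 = 21.44 m³/s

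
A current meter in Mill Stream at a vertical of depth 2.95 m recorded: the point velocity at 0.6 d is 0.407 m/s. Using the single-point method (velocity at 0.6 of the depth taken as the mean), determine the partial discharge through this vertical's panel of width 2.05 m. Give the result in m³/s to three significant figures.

2.46 m³/s

v̄ = v₀.₆ = 0.407 m/s
q = v̄ × d × w = 0.4070 × 2.95 × 2.05 = 2.461 m³/s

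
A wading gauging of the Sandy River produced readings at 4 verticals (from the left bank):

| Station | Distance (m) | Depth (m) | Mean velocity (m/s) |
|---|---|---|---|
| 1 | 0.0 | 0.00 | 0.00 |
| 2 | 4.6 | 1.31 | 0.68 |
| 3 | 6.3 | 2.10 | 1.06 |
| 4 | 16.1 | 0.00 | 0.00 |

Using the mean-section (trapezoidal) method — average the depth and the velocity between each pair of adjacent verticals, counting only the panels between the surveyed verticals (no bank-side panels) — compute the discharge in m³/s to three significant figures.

9.00 m³/s

Panel 1-2: Δb = 4.6 m, d̄ = (0.00+1.31)/2 = 0.655, v̄ = (0.00+0.68)/2 = 0.34 → q = 4.6×0.655×0.34 = 1.024 m³/s
Panel 2-3: Δb = 1.7 m, d̄ = (1.31+2.10)/2 = 1.705, v̄ = (0.68+1.06)/2 = 0.87 → q = 1.7×1.705×0.87 = 2.522 m³/s
Panel 3-4: Δb = 9.8 m, d̄ = (2.10+0.00)/2 = 1.05, v̄ = (1.06+0.00)/2 = 0.53 → q = 9.8×1.05×0.53 = 5.454 m³/s
Q = Σ q = 9.000 m³/s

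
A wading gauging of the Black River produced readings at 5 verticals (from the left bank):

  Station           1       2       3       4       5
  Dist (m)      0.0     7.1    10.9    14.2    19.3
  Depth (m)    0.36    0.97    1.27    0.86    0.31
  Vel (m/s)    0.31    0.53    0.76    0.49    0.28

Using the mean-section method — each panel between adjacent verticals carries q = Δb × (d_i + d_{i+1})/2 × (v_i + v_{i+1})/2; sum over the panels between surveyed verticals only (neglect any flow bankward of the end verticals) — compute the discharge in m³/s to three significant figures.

Panel 1-2: Δb = 7.1 m, d̄ = (0.36+0.97)/2 = 0.665, v̄ = (0.31+0.53)/2 = 0.42 → q = 7.1×0.665×0.42 = 1.983 m³/s
Panel 2-3: Δb = 3.8 m, d̄ = (0.97+1.27)/2 = 1.12, v̄ = (0.53+0.76)/2 = 0.645 → q = 3.8×1.12×0.645 = 2.745 m³/s
Panel 3-4: Δb = 3.3 m, d̄ = (1.27+0.86)/2 = 1.065, v̄ = (0.76+0.49)/2 = 0.625 → q = 3.3×1.065×0.625 = 2.197 m³/s
Panel 4-5: Δb = 5.1 m, d̄ = (0.86+0.31)/2 = 0.585, v̄ = (0.49+0.28)/2 = 0.385 → q = 5.1×0.585×0.385 = 1.149 m³/s
Q = Σ q = 8.073 m³/s

8.07 m³/s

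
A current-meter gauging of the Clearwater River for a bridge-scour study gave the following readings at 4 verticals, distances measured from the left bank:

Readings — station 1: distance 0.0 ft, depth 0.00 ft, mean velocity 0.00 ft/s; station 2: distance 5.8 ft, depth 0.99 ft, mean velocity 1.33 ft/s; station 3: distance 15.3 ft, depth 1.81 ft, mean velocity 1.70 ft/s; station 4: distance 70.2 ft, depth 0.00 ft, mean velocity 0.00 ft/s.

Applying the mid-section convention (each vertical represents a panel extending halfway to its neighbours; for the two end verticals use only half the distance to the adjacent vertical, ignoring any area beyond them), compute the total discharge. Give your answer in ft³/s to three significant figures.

109 ft³/s

w_2 = (15.3 − 0.0)/2 = 7.65 ft; q_2 = 1.33 × 0.99 × 7.65 = 10.07 ft³/s
w_3 = (70.2 − 5.8)/2 = 32.2 ft; q_3 = 1.70 × 1.81 × 32.2 = 99.08 ft³/s
Stations 1, 4 contribute zero (depth or velocity is 0).
Q = Σ qᵢ = 109.2 ft³/s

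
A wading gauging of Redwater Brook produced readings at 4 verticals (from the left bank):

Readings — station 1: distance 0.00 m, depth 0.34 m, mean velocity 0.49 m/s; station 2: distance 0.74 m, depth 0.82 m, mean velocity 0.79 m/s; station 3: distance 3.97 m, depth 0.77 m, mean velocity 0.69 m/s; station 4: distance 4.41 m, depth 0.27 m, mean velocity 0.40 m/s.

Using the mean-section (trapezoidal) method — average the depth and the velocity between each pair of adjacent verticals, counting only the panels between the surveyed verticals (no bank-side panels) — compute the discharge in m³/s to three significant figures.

Panel 1-2: Δb = 0.74 m, d̄ = (0.34+0.82)/2 = 0.58, v̄ = (0.49+0.79)/2 = 0.64 → q = 0.74×0.58×0.64 = 0.2747 m³/s
Panel 2-3: Δb = 3.23 m, d̄ = (0.82+0.77)/2 = 0.795, v̄ = (0.79+0.69)/2 = 0.74 → q = 3.23×0.795×0.74 = 1.900 m³/s
Panel 3-4: Δb = 0.44 m, d̄ = (0.77+0.27)/2 = 0.52, v̄ = (0.69+0.40)/2 = 0.545 → q = 0.44×0.52×0.545 = 0.1247 m³/s
Q = Σ q = 2.300 m³/s

2.30 m³/s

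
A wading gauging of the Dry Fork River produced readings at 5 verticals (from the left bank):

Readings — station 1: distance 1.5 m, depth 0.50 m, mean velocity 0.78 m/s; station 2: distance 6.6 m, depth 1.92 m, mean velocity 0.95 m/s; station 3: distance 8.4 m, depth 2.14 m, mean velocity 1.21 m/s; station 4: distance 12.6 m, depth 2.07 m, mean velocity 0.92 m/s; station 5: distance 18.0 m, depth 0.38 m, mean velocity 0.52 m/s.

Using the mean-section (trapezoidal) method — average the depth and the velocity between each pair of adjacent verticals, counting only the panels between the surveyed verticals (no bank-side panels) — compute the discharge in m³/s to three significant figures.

Panel 1-2: Δb = 5.1 m, d̄ = (0.50+1.92)/2 = 1.21, v̄ = (0.78+0.95)/2 = 0.865 → q = 5.1×1.21×0.865 = 5.338 m³/s
Panel 2-3: Δb = 1.8 m, d̄ = (1.92+2.14)/2 = 2.03, v̄ = (0.95+1.21)/2 = 1.08 → q = 1.8×2.03×1.08 = 3.946 m³/s
Panel 3-4: Δb = 4.2 m, d̄ = (2.14+2.07)/2 = 2.105, v̄ = (1.21+0.92)/2 = 1.065 → q = 4.2×2.105×1.065 = 9.416 m³/s
Panel 4-5: Δb = 5.4 m, d̄ = (2.07+0.38)/2 = 1.225, v̄ = (0.92+0.52)/2 = 0.72 → q = 5.4×1.225×0.72 = 4.763 m³/s
Q = Σ q = 23.46 m³/s

23.5 m³/s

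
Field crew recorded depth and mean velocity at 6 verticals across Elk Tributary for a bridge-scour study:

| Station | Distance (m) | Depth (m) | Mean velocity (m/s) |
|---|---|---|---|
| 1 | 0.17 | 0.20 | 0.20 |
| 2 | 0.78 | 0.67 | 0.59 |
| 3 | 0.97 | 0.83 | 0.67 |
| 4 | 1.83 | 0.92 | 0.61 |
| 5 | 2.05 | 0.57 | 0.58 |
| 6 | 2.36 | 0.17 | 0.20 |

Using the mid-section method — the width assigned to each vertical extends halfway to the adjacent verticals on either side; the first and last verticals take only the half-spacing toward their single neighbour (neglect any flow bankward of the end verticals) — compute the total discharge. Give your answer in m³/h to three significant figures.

3090 m³/h

w_1 = (0.78 − 0.17)/2 = 0.305 m; q_1 = 0.20 × 0.20 × 0.305 = 0.01220 m³/s
w_2 = (0.97 − 0.17)/2 = 0.4 m; q_2 = 0.59 × 0.67 × 0.4 = 0.1581 m³/s
w_3 = (1.83 − 0.78)/2 = 0.525 m; q_3 = 0.67 × 0.83 × 0.525 = 0.2920 m³/s
w_4 = (2.05 − 0.97)/2 = 0.54 m; q_4 = 0.61 × 0.92 × 0.54 = 0.3030 m³/s
w_5 = (2.36 − 1.83)/2 = 0.265 m; q_5 = 0.58 × 0.57 × 0.265 = 0.08761 m³/s
w_6 = (2.36 − 2.05)/2 = 0.155 m; q_6 = 0.20 × 0.17 × 0.155 = 0.005270 m³/s
Q = Σ qᵢ = 0.8582 m³/s
= 0.8582 × 3600 = 3090 m³/h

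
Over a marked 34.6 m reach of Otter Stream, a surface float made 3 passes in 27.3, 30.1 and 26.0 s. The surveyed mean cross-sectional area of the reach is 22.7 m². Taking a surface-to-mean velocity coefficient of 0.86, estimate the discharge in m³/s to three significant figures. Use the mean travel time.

24.3 m³/s

t̄ = (27.3 + 30.1 + 26.0) / 3 = 27.8 s
v_surface = L / t̄ = 34.6 / 27.8 = 1.245 m/s
v_mean = 0.86 × 1.245 = 1.070 m/s
Q = A × v_mean = 22.7 × 1.070 = 24.30 m³/s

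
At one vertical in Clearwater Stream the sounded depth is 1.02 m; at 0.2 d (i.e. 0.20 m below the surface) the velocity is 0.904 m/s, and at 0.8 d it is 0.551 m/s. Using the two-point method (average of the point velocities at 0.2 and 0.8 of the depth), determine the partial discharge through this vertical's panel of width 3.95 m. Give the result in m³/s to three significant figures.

v̄ = (0.904 + 0.551) / 2 = 0.7275 m/s
q = v̄ × d × w = 0.7275 × 1.02 × 3.95 = 2.931 m³/s

2.93 m³/s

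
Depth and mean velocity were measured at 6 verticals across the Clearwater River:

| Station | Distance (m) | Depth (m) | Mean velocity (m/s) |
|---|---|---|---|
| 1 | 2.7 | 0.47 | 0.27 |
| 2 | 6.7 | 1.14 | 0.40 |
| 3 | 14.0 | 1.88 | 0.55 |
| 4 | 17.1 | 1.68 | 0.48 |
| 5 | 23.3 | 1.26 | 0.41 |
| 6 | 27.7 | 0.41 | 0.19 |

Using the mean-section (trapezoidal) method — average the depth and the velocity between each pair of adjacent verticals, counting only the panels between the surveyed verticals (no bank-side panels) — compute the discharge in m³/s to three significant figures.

14.3 m³/s

Panel 1-2: Δb = 4 m, d̄ = (0.47+1.14)/2 = 0.805, v̄ = (0.27+0.40)/2 = 0.335 → q = 4×0.805×0.335 = 1.079 m³/s
Panel 2-3: Δb = 7.3 m, d̄ = (1.14+1.88)/2 = 1.51, v̄ = (0.40+0.55)/2 = 0.475 → q = 7.3×1.51×0.475 = 5.236 m³/s
Panel 3-4: Δb = 3.1 m, d̄ = (1.88+1.68)/2 = 1.78, v̄ = (0.55+0.48)/2 = 0.515 → q = 3.1×1.78×0.515 = 2.842 m³/s
Panel 4-5: Δb = 6.2 m, d̄ = (1.68+1.26)/2 = 1.47, v̄ = (0.48+0.41)/2 = 0.445 → q = 6.2×1.47×0.445 = 4.056 m³/s
Panel 5-6: Δb = 4.4 m, d̄ = (1.26+0.41)/2 = 0.835, v̄ = (0.41+0.19)/2 = 0.3 → q = 4.4×0.835×0.3 = 1.102 m³/s
Q = Σ q = 14.31 m³/s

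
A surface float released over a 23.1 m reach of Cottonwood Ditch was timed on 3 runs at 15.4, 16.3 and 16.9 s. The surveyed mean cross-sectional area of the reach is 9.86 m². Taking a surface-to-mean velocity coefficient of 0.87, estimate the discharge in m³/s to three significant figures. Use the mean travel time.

t̄ = (15.4 + 16.3 + 16.9) / 3 = 16.2 s
v_surface = L / t̄ = 23.1 / 16.2 = 1.426 m/s
v_mean = 0.87 × 1.426 = 1.241 m/s
Q = A × v_mean = 9.86 × 1.241 = 12.23 m³/s

12.2 m³/s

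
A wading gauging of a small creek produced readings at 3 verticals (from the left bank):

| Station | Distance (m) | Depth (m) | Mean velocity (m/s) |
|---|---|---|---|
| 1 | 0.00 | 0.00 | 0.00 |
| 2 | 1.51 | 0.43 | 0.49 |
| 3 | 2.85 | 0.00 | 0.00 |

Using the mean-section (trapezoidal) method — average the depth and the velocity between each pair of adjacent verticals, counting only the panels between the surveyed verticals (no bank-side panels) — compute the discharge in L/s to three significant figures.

Panel 1-2: Δb = 1.51 m, d̄ = (0.00+0.43)/2 = 0.215, v̄ = (0.00+0.49)/2 = 0.245 → q = 1.51×0.215×0.245 = 0.07954 m³/s
Panel 2-3: Δb = 1.34 m, d̄ = (0.43+0.00)/2 = 0.215, v̄ = (0.49+0.00)/2 = 0.245 → q = 1.34×0.215×0.245 = 0.07058 m³/s
Q = Σ q = 0.1501 m³/s
= 0.1501 × 1000 = 150.1 L/s

150 L/s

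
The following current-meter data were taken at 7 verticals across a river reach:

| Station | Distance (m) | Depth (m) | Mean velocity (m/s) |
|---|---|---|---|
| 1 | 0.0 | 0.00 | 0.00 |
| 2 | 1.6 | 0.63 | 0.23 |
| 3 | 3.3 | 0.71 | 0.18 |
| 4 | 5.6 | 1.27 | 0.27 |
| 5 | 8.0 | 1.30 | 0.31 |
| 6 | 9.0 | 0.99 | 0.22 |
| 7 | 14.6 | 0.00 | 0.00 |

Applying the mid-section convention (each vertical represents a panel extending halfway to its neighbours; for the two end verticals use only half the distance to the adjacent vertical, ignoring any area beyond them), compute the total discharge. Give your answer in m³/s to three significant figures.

w_2 = (3.3 − 0.0)/2 = 1.65 m; q_2 = 0.23 × 0.63 × 1.65 = 0.2391 m³/s
w_3 = (5.6 − 1.6)/2 = 2 m; q_3 = 0.18 × 0.71 × 2 = 0.2556 m³/s
w_4 = (8.0 − 3.3)/2 = 2.35 m; q_4 = 0.27 × 1.27 × 2.35 = 0.8058 m³/s
w_5 = (9.0 − 5.6)/2 = 1.7 m; q_5 = 0.31 × 1.30 × 1.7 = 0.6851 m³/s
w_6 = (14.6 − 8.0)/2 = 3.3 m; q_6 = 0.22 × 0.99 × 3.3 = 0.7187 m³/s
Stations 1, 7 contribute zero (depth or velocity is 0).
Q = Σ qᵢ = 2.704 m³/s

2.70 m³/s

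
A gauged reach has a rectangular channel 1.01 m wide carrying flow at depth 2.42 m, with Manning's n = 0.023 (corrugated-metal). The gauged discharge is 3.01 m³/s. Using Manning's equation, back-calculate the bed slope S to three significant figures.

A = b·y = 1.01 × 2.42 = 2.444 m²
P = b + 2y = 1.01 + 2×2.42 = 5.850 m
R = A/P = 2.444/5.850 = 0.4178 m
S = (Q·n / (1·A·R^(2/3)))² = (3.01×0.023 / (1×2.444×0.5589))² = 0.002568

0.00257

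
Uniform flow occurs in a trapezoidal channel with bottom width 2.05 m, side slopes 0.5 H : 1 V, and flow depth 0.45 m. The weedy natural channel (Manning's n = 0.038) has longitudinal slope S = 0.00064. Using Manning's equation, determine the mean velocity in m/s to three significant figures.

0.321 m/s

A = (b + z·y)·y = (2.05 + 0.5×0.45)×0.45 = 1.024 m²
P = b + 2y√(1+z²) = 2.05 + 2×0.45×√(1+0.5²) = 3.056 m
R = A/P = 1.024/3.056 = 0.3350 m
Q = (1/n)·A·R^(2/3)·S^(1/2) = (1/0.038) × 1.024 × 0.3350^(2/3) × 0.00064^(1/2) = 0.3287 m³/s
V = Q/A = 0.3287/1.024 = 0.3211 m/s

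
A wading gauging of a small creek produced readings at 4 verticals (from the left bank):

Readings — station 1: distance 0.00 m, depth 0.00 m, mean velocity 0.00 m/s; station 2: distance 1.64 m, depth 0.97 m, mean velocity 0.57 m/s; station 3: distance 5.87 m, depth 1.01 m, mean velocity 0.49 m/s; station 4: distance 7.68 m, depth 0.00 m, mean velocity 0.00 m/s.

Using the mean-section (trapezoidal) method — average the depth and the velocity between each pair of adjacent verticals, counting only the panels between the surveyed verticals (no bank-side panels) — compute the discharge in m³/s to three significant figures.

2.67 m³/s

Panel 1-2: Δb = 1.64 m, d̄ = (0.00+0.97)/2 = 0.485, v̄ = (0.00+0.57)/2 = 0.285 → q = 1.64×0.485×0.285 = 0.2267 m³/s
Panel 2-3: Δb = 4.23 m, d̄ = (0.97+1.01)/2 = 0.99, v̄ = (0.57+0.49)/2 = 0.53 → q = 4.23×0.99×0.53 = 2.219 m³/s
Panel 3-4: Δb = 1.81 m, d̄ = (1.01+0.00)/2 = 0.505, v̄ = (0.49+0.00)/2 = 0.245 → q = 1.81×0.505×0.245 = 0.2239 m³/s
Q = Σ q = 2.670 m³/s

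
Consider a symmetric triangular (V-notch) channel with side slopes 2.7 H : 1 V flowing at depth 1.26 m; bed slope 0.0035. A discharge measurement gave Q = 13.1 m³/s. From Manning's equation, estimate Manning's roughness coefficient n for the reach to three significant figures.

A = z·y² = 2.7×1.26² = 4.287 m²
P = 2y√(1+z²) = 2×1.26×√(1+2.7²) = 7.256 m
R = A/P = 4.287/7.256 = 0.5908 m
n = (1/Q)·A·R^(2/3)·S^(1/2) = (1/13.1) × 4.287 × 0.7041 × 0.05916 = 0.01363

0.0136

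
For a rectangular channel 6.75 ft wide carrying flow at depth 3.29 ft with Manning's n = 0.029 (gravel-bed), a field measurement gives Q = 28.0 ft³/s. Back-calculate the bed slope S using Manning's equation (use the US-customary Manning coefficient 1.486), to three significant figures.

A = b·y = 6.75 × 3.29 = 22.21 ft²
P = b + 2y = 6.75 + 2×3.29 = 13.33 ft
R = A/P = 22.21/13.33 = 1.666 ft
S = (Q·n / (1.486·A·R^(2/3)))² = (28.0×0.029 / (1.486×22.21×1.405))² = 0.0003066

0.000307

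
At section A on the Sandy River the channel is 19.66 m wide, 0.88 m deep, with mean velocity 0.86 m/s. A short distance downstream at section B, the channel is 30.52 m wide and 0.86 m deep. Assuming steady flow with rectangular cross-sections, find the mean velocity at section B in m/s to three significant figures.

Q = A₁V₁ = (19.66×0.88) × 0.86 = 14.88 m³/s
A₂ = 30.52 × 0.86 = 26.25 m²
V₂ = Q/A₂ = 14.88/26.25 = 0.5669 m/s

0.567 m/s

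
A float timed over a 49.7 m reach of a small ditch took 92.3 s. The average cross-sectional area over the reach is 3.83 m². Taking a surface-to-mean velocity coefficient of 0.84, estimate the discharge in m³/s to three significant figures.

v_surface = L / t̄ = 49.7 / 92.3 = 0.5385 m/s
v_mean = 0.84 × 0.5385 = 0.4523 m/s
Q = A × v_mean = 3.83 × 0.4523 = 1.732 m³/s

1.73 m³/s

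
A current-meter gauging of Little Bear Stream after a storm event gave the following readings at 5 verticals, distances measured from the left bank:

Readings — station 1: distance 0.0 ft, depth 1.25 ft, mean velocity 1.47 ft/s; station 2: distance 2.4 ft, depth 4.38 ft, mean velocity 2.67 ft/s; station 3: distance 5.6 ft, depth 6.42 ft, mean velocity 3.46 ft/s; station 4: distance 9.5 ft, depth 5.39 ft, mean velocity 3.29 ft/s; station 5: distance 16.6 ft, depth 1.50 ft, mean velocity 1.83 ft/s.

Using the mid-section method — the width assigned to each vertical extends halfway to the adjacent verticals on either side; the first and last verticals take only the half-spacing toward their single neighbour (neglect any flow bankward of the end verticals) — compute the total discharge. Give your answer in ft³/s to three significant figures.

w_1 = (2.4 − 0.0)/2 = 1.2 ft; q_1 = 1.47 × 1.25 × 1.2 = 2.205 ft³/s
w_2 = (5.6 − 0.0)/2 = 2.8 ft; q_2 = 2.67 × 4.38 × 2.8 = 32.74 ft³/s
w_3 = (9.5 − 2.4)/2 = 3.55 ft; q_3 = 3.46 × 6.42 × 3.55 = 78.86 ft³/s
w_4 = (16.6 − 5.6)/2 = 5.5 ft; q_4 = 3.29 × 5.39 × 5.5 = 97.53 ft³/s
w_5 = (16.6 − 9.5)/2 = 3.55 ft; q_5 = 1.83 × 1.50 × 3.55 = 9.745 ft³/s
Q = Σ qᵢ = 221.1 ft³/s

221 ft³/s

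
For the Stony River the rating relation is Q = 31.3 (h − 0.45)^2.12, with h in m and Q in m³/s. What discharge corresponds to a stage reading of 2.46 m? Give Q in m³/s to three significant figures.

Q = 31.3 × (2.46 − 0.45)^2.12 = 31.3 × 2.01^2.12 = 137.5 m³/s

138 m³/s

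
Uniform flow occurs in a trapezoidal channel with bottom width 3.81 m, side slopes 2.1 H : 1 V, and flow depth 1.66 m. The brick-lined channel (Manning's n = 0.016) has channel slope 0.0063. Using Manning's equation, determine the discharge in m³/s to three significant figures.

62.1 m³/s

A = (b + z·y)·y = (3.81 + 2.1×1.66)×1.66 = 12.11 m²
P = b + 2y√(1+z²) = 3.81 + 2×1.66×√(1+2.1²) = 11.53 m
R = A/P = 12.11/11.53 = 1.050 m
Q = (1/n)·A·R^(2/3)·S^(1/2) = (1/0.016) × 12.11 × 1.050^(2/3) × 0.0063^(1/2) = 62.08 m³/s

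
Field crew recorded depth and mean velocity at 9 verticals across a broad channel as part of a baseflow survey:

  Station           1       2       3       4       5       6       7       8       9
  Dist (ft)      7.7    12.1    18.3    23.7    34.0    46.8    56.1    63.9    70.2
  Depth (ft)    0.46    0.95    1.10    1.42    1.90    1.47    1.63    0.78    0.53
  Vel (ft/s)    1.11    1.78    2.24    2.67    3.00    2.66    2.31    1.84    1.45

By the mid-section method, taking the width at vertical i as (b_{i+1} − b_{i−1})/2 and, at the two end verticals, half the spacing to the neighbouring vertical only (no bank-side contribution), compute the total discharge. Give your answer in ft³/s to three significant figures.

w_1 = (12.1 − 7.7)/2 = 2.2 ft; q_1 = 1.11 × 0.46 × 2.2 = 1.123 ft³/s
w_2 = (18.3 − 7.7)/2 = 5.3 ft; q_2 = 1.78 × 0.95 × 5.3 = 8.962 ft³/s
w_3 = (23.7 − 12.1)/2 = 5.8 ft; q_3 = 2.24 × 1.10 × 5.8 = 14.29 ft³/s
w_4 = (34.0 − 18.3)/2 = 7.85 ft; q_4 = 2.67 × 1.42 × 7.85 = 29.76 ft³/s
w_5 = (46.8 − 23.7)/2 = 11.55 ft; q_5 = 3.00 × 1.90 × 11.55 = 65.84 ft³/s
w_6 = (56.1 − 34.0)/2 = 11.05 ft; q_6 = 2.66 × 1.47 × 11.05 = 43.21 ft³/s
w_7 = (63.9 − 46.8)/2 = 8.55 ft; q_7 = 2.31 × 1.63 × 8.55 = 32.19 ft³/s
w_8 = (70.2 − 56.1)/2 = 7.05 ft; q_8 = 1.84 × 0.78 × 7.05 = 10.12 ft³/s
w_9 = (70.2 − 63.9)/2 = 3.15 ft; q_9 = 1.45 × 0.53 × 3.15 = 2.421 ft³/s
Q = Σ qᵢ = 207.9 ft³/s

208 ft³/s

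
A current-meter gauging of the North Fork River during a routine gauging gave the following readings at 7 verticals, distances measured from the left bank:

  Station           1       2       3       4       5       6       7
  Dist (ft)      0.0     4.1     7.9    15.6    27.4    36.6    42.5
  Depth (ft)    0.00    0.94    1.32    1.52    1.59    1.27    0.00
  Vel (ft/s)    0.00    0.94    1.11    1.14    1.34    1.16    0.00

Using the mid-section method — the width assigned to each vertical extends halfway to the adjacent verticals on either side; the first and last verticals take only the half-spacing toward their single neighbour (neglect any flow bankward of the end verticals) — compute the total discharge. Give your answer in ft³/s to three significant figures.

62.3 ft³/s

w_2 = (7.9 − 0.0)/2 = 3.95 ft; q_2 = 0.94 × 0.94 × 3.95 = 3.490 ft³/s
w_3 = (15.6 − 4.1)/2 = 5.75 ft; q_3 = 1.11 × 1.32 × 5.75 = 8.425 ft³/s
w_4 = (27.4 − 7.9)/2 = 9.75 ft; q_4 = 1.14 × 1.52 × 9.75 = 16.89 ft³/s
w_5 = (36.6 − 15.6)/2 = 10.5 ft; q_5 = 1.34 × 1.59 × 10.5 = 22.37 ft³/s
w_6 = (42.5 − 27.4)/2 = 7.55 ft; q_6 = 1.16 × 1.27 × 7.55 = 11.12 ft³/s
Stations 1, 7 contribute zero (depth or velocity is 0).
Q = Σ qᵢ = 62.30 ft³/s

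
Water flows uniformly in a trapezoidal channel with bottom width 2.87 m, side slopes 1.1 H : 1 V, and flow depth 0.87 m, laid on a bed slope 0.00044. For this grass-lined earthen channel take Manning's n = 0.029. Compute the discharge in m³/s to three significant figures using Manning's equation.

1.73 m³/s

A = (b + z·y)·y = (2.87 + 1.1×0.87)×0.87 = 3.329 m²
P = b + 2y√(1+z²) = 2.87 + 2×0.87×√(1+1.1²) = 5.457 m
R = A/P = 3.329/5.457 = 0.6102 m
Q = (1/n)·A·R^(2/3)·S^(1/2) = (1/0.029) × 3.329 × 0.6102^(2/3) × 0.00044^(1/2) = 1.732 m³/s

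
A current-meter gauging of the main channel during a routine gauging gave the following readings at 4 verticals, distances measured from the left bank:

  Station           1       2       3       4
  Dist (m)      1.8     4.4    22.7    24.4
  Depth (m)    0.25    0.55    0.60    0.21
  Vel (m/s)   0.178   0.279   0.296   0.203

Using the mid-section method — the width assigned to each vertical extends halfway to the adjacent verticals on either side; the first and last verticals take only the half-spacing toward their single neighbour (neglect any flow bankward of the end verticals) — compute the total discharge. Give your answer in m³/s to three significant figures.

3.47 m³/s

w_1 = (4.4 − 1.8)/2 = 1.3 m; q_1 = 0.178 × 0.25 × 1.3 = 0.05785 m³/s
w_2 = (22.7 − 1.8)/2 = 10.45 m; q_2 = 0.279 × 0.55 × 10.45 = 1.604 m³/s
w_3 = (24.4 − 4.4)/2 = 10 m; q_3 = 0.296 × 0.60 × 10 = 1.776 m³/s
w_4 = (24.4 − 22.7)/2 = 0.85 m; q_4 = 0.203 × 0.21 × 0.85 = 0.03624 m³/s
Q = Σ qᵢ = 3.474 m³/s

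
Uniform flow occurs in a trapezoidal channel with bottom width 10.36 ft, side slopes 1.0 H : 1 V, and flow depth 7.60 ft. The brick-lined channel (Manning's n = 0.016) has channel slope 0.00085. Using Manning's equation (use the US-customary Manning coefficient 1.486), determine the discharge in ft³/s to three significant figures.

975 ft³/s

A = (b + z·y)·y = (10.36 + 1.0×7.60)×7.60 = 136.5 ft²
P = b + 2y√(1+z²) = 10.36 + 2×7.60×√(1+1.0²) = 31.86 ft
R = A/P = 136.5/31.86 = 4.285 ft
Q = (1.486/n)·A·R^(2/3)·S^(1/2) = (1.486/0.016) × 136.5 × 4.285^(2/3) × 0.00085^(1/2) = 975.0 ft³/s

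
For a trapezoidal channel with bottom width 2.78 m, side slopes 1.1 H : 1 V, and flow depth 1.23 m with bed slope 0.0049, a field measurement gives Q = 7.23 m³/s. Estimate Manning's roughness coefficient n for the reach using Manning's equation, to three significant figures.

A = (b + z·y)·y = (2.78 + 1.1×1.23)×1.23 = 5.084 m²
P = b + 2y√(1+z²) = 2.78 + 2×1.23×√(1+1.1²) = 6.437 m
R = A/P = 5.084/6.437 = 0.7897 m
n = (1/Q)·A·R^(2/3)·S^(1/2) = (1/7.23) × 5.084 × 0.8544 × 0.07000 = 0.04205

0.0421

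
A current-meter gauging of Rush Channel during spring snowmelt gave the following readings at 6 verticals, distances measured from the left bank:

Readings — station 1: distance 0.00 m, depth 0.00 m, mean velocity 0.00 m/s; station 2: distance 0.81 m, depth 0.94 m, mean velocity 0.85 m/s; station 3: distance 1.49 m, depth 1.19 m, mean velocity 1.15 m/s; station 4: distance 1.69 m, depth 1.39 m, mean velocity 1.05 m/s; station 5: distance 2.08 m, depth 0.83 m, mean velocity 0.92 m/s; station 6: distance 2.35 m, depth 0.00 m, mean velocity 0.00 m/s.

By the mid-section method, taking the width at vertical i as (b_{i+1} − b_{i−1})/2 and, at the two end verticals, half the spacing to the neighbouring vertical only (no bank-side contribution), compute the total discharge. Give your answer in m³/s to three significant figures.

1.88 m³/s

w_2 = (1.49 − 0.00)/2 = 0.745 m; q_2 = 0.85 × 0.94 × 0.745 = 0.5953 m³/s
w_3 = (1.69 − 0.81)/2 = 0.44 m; q_3 = 1.15 × 1.19 × 0.44 = 0.6021 m³/s
w_4 = (2.08 − 1.49)/2 = 0.295 m; q_4 = 1.05 × 1.39 × 0.295 = 0.4306 m³/s
w_5 = (2.35 − 1.69)/2 = 0.33 m; q_5 = 0.92 × 0.83 × 0.33 = 0.2520 m³/s
Stations 1, 6 contribute zero (depth or velocity is 0).
Q = Σ qᵢ = 1.880 m³/s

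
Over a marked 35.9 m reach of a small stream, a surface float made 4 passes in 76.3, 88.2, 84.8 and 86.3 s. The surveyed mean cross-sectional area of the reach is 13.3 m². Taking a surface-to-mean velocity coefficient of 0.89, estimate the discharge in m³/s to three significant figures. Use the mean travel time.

t̄ = (76.3 + 88.2 + 84.8 + 86.3) / 4 = 83.9 s
v_surface = L / t̄ = 35.9 / 83.9 = 0.4279 m/s
v_mean = 0.89 × 0.4279 = 0.3808 m/s
Q = A × v_mean = 13.3 × 0.3808 = 5.065 m³/s

5.06 m³/s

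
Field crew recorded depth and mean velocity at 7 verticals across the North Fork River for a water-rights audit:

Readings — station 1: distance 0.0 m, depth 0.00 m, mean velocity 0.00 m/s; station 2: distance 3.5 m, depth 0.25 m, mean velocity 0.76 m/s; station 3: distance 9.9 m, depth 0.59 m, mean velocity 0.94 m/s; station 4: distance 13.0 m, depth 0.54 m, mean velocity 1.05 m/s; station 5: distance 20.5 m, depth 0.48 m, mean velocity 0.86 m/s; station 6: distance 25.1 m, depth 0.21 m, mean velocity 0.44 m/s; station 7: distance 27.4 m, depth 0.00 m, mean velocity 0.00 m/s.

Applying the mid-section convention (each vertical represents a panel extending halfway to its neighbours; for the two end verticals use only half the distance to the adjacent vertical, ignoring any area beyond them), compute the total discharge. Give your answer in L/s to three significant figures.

w_2 = (9.9 − 0.0)/2 = 4.95 m; q_2 = 0.76 × 0.25 × 4.95 = 0.9405 m³/s
w_3 = (13.0 − 3.5)/2 = 4.75 m; q_3 = 0.94 × 0.59 × 4.75 = 2.634 m³/s
w_4 = (20.5 − 9.9)/2 = 5.3 m; q_4 = 1.05 × 0.54 × 5.3 = 3.005 m³/s
w_5 = (25.1 − 13.0)/2 = 6.05 m; q_5 = 0.86 × 0.48 × 6.05 = 2.497 m³/s
w_6 = (27.4 − 20.5)/2 = 3.45 m; q_6 = 0.44 × 0.21 × 3.45 = 0.3188 m³/s
Stations 1, 7 contribute zero (depth or velocity is 0).
Q = Σ qᵢ = 9.396 m³/s
= 9.396 × 1000 = 9396 L/s

9400 L/s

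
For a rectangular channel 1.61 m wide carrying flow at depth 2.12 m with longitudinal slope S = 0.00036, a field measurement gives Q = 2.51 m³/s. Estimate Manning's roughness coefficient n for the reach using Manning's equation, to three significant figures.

A = b·y = 1.61 × 2.12 = 3.413 m²
P = b + 2y = 1.61 + 2×2.12 = 5.850 m
R = A/P = 3.413/5.850 = 0.5835 m
n = (1/Q)·A·R^(2/3)·S^(1/2) = (1/2.51) × 3.413 × 0.6982 × 0.01897 = 0.01802

0.0180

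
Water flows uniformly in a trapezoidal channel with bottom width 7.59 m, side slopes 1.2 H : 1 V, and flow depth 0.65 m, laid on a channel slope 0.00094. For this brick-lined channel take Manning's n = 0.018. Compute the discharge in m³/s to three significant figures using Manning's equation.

A = (b + z·y)·y = (7.59 + 1.2×0.65)×0.65 = 5.441 m²
P = b + 2y√(1+z²) = 7.59 + 2×0.65×√(1+1.2²) = 9.621 m
R = A/P = 5.441/9.621 = 0.5655 m
Q = (1/n)·A·R^(2/3)·S^(1/2) = (1/0.018) × 5.441 × 0.5655^(2/3) × 0.00094^(1/2) = 6.337 m³/s

6.34 m³/s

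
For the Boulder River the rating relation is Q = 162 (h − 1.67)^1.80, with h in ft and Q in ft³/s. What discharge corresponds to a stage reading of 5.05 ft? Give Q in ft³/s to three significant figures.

1450 ft³/s

Q = 162 × (5.05 − 1.67)^1.80 = 162 × 3.38^1.80 = 1451 ft³/s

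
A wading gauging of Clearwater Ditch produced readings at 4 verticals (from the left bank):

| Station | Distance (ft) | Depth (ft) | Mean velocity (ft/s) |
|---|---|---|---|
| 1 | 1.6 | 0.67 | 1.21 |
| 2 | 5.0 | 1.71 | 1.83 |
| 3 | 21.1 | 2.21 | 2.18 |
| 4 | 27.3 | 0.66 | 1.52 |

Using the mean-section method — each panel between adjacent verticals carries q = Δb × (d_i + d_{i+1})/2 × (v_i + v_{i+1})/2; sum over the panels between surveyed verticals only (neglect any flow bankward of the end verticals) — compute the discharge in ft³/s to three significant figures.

Panel 1-2: Δb = 3.4 ft, d̄ = (0.67+1.71)/2 = 1.19, v̄ = (1.21+1.83)/2 = 1.52 → q = 3.4×1.19×1.52 = 6.150 ft³/s
Panel 2-3: Δb = 16.1 ft, d̄ = (1.71+2.21)/2 = 1.96, v̄ = (1.83+2.18)/2 = 2.005 → q = 16.1×1.96×2.005 = 63.27 ft³/s
Panel 3-4: Δb = 6.2 ft, d̄ = (2.21+0.66)/2 = 1.435, v̄ = (2.18+1.52)/2 = 1.85 → q = 6.2×1.435×1.85 = 16.46 ft³/s
Q = Σ q = 85.88 ft³/s

85.9 ft³/s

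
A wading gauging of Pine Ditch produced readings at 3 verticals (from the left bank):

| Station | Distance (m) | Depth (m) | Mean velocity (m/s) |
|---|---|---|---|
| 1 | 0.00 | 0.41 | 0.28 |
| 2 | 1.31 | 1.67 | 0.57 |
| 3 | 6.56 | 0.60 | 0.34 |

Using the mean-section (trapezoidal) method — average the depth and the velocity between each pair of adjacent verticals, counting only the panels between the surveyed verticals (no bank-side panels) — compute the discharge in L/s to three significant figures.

3290 L/s

Panel 1-2: Δb = 1.31 m, d̄ = (0.41+1.67)/2 = 1.04, v̄ = (0.28+0.57)/2 = 0.425 → q = 1.31×1.04×0.425 = 0.5790 m³/s
Panel 2-3: Δb = 5.25 m, d̄ = (1.67+0.60)/2 = 1.135, v̄ = (0.57+0.34)/2 = 0.455 → q = 5.25×1.135×0.455 = 2.711 m³/s
Q = Σ q = 3.290 m³/s
= 3.290 × 1000 = 3290 L/s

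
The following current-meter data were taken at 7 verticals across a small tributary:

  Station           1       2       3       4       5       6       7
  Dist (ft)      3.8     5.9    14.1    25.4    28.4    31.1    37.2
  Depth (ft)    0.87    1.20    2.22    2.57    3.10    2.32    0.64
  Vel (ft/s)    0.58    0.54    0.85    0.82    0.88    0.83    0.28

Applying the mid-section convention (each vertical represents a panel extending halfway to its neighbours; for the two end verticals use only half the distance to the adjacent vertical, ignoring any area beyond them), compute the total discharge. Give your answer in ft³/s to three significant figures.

54.1 ft³/s

w_1 = (5.9 − 3.8)/2 = 1.05 ft; q_1 = 0.58 × 0.87 × 1.05 = 0.5298 ft³/s
w_2 = (14.1 − 3.8)/2 = 5.15 ft; q_2 = 0.54 × 1.20 × 5.15 = 3.337 ft³/s
w_3 = (25.4 − 5.9)/2 = 9.75 ft; q_3 = 0.85 × 2.22 × 9.75 = 18.40 ft³/s
w_4 = (28.4 − 14.1)/2 = 7.15 ft; q_4 = 0.82 × 2.57 × 7.15 = 15.07 ft³/s
w_5 = (31.1 − 25.4)/2 = 2.85 ft; q_5 = 0.88 × 3.10 × 2.85 = 7.775 ft³/s
w_6 = (37.2 − 28.4)/2 = 4.4 ft; q_6 = 0.83 × 2.32 × 4.4 = 8.473 ft³/s
w_7 = (37.2 − 31.1)/2 = 3.05 ft; q_7 = 0.28 × 0.64 × 3.05 = 0.5466 ft³/s
Q = Σ qᵢ = 54.13 ft³/s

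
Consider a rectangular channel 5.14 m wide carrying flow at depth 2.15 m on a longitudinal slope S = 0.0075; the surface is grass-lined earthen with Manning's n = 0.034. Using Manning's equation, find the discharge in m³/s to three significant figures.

31.3 m³/s

A = b·y = 5.14 × 2.15 = 11.05 m²
P = b + 2y = 5.14 + 2×2.15 = 9.440 m
R = A/P = 11.05/9.440 = 1.171 m
Q = (1/n)·A·R^(2/3)·S^(1/2) = (1/0.034) × 11.05 × 1.171^(2/3) × 0.0075^(1/2) = 31.27 m³/s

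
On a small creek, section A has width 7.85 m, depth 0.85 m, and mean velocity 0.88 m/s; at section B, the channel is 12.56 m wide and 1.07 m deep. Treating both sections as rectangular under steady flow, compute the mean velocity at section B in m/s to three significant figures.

Q = A₁V₁ = (7.85×0.85) × 0.88 = 5.872 m³/s
A₂ = 12.56 × 1.07 = 13.44 m²
V₂ = Q/A₂ = 5.872/13.44 = 0.4369 m/s

0.437 m/s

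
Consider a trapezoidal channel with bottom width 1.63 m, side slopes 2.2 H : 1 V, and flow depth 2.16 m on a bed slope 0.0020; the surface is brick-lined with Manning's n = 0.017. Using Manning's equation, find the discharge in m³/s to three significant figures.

A = (b + z·y)·y = (1.63 + 2.2×2.16)×2.16 = 13.79 m²
P = b + 2y√(1+z²) = 1.63 + 2×2.16×√(1+2.2²) = 12.07 m
R = A/P = 13.79/12.07 = 1.142 m
Q = (1/n)·A·R^(2/3)·S^(1/2) = (1/0.017) × 13.79 × 1.142^(2/3) × 0.0020^(1/2) = 39.62 m³/s

39.6 m³/s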